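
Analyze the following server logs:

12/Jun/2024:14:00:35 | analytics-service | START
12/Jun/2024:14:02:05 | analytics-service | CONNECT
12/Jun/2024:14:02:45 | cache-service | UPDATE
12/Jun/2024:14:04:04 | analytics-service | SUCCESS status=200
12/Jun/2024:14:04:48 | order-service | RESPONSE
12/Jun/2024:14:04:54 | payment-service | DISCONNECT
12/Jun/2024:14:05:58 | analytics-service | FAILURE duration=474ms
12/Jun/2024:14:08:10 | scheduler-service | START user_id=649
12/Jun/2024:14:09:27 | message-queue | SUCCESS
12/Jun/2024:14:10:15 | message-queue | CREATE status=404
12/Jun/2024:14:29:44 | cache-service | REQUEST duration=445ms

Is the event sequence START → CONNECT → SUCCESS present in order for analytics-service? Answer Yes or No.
Yes

To verify sequence order:

1. Find all events in sequence START → CONNECT → SUCCESS for analytics-service
2. Extract their timestamps
3. Check if timestamps are in ascending order
4. Result: Yes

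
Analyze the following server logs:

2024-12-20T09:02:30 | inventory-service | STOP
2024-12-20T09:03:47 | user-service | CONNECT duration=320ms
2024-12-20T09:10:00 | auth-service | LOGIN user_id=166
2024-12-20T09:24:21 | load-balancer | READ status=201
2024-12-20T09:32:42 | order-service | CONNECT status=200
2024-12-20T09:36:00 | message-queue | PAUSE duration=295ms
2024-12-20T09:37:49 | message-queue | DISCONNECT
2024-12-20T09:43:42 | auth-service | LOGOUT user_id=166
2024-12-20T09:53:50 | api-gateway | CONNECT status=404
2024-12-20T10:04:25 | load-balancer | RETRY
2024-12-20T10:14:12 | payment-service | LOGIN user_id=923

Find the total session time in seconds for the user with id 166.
2022

To calculate session duration:

1. Find LOGIN event for user_id=166: 2024-12-20T09:10:00
2. Find LOGOUT event for user_id=166: 2024-12-20T09:43:42
3. Session duration: 2024-12-20T09:43:42 - 2024-12-20T09:10:00 = 2022 seconds (33 minutes)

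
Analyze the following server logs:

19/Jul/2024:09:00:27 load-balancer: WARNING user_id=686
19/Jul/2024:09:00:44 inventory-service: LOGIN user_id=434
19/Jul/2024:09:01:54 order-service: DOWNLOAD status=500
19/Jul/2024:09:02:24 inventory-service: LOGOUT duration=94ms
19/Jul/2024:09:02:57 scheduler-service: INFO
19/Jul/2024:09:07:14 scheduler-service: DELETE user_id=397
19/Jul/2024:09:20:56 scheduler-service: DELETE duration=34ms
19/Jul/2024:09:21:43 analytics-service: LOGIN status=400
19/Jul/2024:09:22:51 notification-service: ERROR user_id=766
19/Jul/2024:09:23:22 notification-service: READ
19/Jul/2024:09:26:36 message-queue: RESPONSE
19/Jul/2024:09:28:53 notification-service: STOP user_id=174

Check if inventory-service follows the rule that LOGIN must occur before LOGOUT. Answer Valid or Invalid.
Valid

To validate ordering:

1. Required order: LOGIN → LOGOUT
2. Rule: LOGIN must occur before LOGOUT
3. Check actual order of events for inventory-service
4. Result: Valid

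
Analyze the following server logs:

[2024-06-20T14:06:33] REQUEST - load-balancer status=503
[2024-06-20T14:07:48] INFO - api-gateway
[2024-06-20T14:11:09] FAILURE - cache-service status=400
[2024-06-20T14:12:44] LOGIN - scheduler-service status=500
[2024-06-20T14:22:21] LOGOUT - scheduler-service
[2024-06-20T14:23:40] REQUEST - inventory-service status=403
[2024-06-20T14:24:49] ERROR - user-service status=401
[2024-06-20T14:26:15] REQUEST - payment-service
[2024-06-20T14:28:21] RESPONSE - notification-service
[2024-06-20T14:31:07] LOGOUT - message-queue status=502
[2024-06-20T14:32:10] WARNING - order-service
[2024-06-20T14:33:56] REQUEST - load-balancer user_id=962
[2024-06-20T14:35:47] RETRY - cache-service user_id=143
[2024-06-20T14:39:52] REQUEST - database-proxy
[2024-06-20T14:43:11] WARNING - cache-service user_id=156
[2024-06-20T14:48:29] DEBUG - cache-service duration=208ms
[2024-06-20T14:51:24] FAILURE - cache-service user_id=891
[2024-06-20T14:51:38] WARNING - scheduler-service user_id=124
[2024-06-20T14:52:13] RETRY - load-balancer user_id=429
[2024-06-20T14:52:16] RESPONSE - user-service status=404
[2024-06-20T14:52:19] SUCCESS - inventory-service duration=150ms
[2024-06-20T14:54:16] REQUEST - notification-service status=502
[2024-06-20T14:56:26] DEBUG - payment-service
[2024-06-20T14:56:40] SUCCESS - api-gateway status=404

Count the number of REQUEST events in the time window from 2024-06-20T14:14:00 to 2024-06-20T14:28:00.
2

To count events in the time window:

1. Window boundaries: 2024-06-20T14:14:00 to 2024-06-20T14:28:00
2. Filter for REQUEST events within this window
3. Count matching events: 2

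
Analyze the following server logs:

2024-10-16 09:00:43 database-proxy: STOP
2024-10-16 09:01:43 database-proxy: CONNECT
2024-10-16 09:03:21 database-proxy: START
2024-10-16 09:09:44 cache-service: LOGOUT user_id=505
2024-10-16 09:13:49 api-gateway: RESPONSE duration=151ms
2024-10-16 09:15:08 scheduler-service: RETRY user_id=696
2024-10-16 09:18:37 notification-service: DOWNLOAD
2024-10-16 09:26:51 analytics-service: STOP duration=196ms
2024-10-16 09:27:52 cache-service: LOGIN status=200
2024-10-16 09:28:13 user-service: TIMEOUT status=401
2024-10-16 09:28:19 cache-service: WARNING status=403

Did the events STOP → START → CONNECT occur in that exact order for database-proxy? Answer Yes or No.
No

To verify sequence order:

1. Find all events in sequence STOP → START → CONNECT for database-proxy
2. Extract their timestamps
3. Check if timestamps are in ascending order
4. Result: No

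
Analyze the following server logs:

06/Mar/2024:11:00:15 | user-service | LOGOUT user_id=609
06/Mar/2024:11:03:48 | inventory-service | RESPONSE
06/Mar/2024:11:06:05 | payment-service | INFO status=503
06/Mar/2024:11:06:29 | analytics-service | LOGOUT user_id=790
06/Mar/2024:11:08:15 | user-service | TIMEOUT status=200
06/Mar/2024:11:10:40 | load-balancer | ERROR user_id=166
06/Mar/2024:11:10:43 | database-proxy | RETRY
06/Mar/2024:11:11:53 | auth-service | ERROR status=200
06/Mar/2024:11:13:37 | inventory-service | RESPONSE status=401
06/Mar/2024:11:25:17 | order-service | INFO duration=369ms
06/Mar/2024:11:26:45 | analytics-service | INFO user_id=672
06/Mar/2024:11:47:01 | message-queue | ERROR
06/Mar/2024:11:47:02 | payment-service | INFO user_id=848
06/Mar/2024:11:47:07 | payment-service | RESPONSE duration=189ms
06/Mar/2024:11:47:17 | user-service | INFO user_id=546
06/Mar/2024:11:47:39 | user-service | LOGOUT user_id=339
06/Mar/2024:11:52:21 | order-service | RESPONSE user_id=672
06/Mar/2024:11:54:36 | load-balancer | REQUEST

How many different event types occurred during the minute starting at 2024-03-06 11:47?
4

To count unique event types:

1. Filter events in the minute starting at 2024-03-06 11:47
2. Extract event types from matching entries
3. Count unique types: 4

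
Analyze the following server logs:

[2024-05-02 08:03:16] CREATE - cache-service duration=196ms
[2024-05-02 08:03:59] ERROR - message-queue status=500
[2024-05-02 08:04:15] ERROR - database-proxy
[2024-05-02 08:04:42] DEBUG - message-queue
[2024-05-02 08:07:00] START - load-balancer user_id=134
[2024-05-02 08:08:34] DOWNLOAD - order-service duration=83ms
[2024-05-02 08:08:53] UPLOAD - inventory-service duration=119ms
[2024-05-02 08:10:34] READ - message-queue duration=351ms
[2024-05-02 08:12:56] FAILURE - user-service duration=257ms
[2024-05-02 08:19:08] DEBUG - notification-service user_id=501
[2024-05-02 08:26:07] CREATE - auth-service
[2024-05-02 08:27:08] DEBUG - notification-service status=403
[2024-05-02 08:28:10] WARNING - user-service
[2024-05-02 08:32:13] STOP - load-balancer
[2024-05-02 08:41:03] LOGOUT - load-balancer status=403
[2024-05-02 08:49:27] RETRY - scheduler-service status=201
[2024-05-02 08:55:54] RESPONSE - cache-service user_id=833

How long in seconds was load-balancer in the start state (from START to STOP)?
1513

To calculate state duration:

1. Find START event for load-balancer: 2024-05-02 08:07:00
2. Find STOP event for load-balancer: 2024-05-02 08:32:13
3. Calculate duration: 2024-05-02 08:32:13 - 2024-05-02 08:07:00 = 1513 seconds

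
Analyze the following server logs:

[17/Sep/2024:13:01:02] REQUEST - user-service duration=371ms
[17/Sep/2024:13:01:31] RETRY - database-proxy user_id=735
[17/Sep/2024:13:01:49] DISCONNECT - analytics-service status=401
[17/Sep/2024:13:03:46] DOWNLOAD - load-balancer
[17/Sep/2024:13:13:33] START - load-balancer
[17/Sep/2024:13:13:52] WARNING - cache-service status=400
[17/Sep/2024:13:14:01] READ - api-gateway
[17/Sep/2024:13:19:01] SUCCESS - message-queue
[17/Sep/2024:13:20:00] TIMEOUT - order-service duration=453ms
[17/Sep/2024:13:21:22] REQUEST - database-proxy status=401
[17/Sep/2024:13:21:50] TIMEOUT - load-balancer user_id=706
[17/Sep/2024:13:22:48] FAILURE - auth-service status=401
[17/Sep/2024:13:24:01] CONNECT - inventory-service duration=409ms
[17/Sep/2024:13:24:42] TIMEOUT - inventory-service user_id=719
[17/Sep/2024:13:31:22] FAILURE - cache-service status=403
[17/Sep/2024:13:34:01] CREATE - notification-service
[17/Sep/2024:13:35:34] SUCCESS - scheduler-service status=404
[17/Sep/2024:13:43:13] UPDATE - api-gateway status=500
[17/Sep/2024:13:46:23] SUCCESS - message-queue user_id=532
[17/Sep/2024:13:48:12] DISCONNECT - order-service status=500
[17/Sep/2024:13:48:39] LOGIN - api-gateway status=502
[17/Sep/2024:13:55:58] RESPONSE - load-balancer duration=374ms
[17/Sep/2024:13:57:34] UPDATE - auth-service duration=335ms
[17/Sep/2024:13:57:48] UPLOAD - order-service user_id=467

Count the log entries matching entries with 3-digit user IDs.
5

To find matching entries:

1. Pattern to match: entries with 3-digit user IDs
2. Scan each log entry for the pattern
3. Count matches: 5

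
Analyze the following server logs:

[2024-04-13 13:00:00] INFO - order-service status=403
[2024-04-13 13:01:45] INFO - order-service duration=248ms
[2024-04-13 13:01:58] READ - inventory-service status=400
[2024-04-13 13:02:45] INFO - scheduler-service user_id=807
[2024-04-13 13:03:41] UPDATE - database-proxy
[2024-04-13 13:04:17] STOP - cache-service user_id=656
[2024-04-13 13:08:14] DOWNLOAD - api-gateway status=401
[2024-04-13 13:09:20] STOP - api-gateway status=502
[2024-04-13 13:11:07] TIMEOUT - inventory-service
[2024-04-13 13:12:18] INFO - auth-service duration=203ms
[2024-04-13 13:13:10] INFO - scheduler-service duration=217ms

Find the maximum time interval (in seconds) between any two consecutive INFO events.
573

To find the longest gap:

1. Extract all INFO events in chronological order
2. Calculate time differences between consecutive events
3. Find the maximum difference
4. Longest gap: 573 seconds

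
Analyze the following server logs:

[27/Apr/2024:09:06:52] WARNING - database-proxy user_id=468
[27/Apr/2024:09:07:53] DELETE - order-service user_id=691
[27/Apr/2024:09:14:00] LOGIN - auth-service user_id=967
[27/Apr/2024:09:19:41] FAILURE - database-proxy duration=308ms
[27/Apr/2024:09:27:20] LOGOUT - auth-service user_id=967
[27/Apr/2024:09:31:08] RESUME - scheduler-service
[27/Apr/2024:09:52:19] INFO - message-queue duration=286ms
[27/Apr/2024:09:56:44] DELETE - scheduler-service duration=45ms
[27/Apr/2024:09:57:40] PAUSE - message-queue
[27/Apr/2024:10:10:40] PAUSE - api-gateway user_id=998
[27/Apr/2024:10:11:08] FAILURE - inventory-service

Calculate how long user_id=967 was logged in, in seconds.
800

To calculate session duration:

1. Find LOGIN event for user_id=967: 27/Apr/2024:09:14:00
2. Find LOGOUT event for user_id=967: 27/Apr/2024:09:27:20
3. Session duration: 27/Apr/2024:09:27:20 - 27/Apr/2024:09:14:00 = 800 seconds (13 minutes)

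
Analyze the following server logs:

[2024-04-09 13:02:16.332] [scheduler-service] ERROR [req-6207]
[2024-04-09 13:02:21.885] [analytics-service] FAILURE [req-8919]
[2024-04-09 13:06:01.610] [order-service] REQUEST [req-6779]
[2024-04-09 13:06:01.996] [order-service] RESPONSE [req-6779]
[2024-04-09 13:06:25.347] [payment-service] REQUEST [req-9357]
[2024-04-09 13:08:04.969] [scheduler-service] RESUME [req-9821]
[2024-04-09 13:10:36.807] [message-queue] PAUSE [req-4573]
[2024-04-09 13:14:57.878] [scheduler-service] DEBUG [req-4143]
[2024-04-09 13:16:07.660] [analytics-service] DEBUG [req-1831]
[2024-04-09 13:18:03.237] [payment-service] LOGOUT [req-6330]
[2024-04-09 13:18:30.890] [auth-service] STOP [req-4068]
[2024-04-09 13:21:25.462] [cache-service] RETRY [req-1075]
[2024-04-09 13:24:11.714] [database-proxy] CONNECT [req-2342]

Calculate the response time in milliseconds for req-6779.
386

To calculate latency:

1. Find REQUEST with id req-6779: 2024-04-09 13:06:01.610
2. Find RESPONSE with id req-6779: 2024-04-09 13:06:01.996
3. Latency: 2024-04-09 13:06:01.996 - 2024-04-09 13:06:01.610 = 386ms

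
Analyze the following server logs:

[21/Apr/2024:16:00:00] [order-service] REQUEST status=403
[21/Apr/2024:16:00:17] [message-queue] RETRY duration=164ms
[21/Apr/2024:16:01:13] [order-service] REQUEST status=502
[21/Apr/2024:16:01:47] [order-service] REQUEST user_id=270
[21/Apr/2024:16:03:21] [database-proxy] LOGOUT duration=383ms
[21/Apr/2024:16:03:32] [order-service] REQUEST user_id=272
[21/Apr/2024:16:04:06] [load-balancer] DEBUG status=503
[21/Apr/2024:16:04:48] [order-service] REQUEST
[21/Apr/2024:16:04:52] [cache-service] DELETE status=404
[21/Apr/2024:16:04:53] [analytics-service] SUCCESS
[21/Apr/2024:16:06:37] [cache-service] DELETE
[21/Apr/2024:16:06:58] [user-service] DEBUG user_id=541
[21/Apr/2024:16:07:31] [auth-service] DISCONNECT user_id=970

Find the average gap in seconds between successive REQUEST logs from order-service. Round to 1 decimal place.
72.0

To calculate average interval:

1. Find all REQUEST events for order-service in order
2. Calculate time gaps between consecutive events
3. Compute mean of gaps: 288 / 4 = 72.0 seconds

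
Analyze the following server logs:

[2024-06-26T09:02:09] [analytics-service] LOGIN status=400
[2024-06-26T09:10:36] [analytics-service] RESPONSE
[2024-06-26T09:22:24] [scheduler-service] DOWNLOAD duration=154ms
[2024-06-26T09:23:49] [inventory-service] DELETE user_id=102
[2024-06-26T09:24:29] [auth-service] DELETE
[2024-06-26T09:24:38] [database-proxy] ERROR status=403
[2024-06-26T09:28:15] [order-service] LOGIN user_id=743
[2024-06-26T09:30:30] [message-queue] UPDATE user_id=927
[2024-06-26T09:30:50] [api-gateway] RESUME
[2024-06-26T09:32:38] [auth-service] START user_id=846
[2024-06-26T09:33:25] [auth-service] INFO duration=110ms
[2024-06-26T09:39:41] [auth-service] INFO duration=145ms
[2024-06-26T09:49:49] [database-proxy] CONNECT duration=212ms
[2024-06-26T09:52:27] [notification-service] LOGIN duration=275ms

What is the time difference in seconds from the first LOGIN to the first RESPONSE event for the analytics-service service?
507

To find the time between events:

1. Locate the first LOGIN event for analytics-service: 2024-06-26T09:02:09
2. Locate the first RESPONSE event for analytics-service: 2024-06-26T09:10:36
3. Calculate the difference: 2024-06-26T09:10:36 - 2024-06-26T09:02:09 = 507 seconds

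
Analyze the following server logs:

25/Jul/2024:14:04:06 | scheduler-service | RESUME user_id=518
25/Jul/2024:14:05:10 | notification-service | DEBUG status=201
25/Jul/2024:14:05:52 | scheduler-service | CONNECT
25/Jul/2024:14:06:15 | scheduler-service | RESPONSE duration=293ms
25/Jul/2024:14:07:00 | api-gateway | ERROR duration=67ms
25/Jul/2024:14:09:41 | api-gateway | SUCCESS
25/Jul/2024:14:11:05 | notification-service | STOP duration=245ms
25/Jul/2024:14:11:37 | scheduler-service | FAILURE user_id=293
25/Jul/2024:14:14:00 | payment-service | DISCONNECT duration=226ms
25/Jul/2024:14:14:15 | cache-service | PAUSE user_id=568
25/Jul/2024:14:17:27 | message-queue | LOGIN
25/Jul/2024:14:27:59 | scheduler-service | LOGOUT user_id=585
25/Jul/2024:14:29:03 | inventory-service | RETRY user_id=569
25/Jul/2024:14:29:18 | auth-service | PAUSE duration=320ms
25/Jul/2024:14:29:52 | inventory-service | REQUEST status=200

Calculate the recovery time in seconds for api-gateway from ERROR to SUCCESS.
161

To calculate recovery time:

1. Find ERROR event for api-gateway: 25/Jul/2024:14:07:00
2. Find next SUCCESS event for api-gateway: 25/Jul/2024:14:09:41
3. Recovery time: 25/Jul/2024:14:09:41 - 25/Jul/2024:14:07:00 = 161 seconds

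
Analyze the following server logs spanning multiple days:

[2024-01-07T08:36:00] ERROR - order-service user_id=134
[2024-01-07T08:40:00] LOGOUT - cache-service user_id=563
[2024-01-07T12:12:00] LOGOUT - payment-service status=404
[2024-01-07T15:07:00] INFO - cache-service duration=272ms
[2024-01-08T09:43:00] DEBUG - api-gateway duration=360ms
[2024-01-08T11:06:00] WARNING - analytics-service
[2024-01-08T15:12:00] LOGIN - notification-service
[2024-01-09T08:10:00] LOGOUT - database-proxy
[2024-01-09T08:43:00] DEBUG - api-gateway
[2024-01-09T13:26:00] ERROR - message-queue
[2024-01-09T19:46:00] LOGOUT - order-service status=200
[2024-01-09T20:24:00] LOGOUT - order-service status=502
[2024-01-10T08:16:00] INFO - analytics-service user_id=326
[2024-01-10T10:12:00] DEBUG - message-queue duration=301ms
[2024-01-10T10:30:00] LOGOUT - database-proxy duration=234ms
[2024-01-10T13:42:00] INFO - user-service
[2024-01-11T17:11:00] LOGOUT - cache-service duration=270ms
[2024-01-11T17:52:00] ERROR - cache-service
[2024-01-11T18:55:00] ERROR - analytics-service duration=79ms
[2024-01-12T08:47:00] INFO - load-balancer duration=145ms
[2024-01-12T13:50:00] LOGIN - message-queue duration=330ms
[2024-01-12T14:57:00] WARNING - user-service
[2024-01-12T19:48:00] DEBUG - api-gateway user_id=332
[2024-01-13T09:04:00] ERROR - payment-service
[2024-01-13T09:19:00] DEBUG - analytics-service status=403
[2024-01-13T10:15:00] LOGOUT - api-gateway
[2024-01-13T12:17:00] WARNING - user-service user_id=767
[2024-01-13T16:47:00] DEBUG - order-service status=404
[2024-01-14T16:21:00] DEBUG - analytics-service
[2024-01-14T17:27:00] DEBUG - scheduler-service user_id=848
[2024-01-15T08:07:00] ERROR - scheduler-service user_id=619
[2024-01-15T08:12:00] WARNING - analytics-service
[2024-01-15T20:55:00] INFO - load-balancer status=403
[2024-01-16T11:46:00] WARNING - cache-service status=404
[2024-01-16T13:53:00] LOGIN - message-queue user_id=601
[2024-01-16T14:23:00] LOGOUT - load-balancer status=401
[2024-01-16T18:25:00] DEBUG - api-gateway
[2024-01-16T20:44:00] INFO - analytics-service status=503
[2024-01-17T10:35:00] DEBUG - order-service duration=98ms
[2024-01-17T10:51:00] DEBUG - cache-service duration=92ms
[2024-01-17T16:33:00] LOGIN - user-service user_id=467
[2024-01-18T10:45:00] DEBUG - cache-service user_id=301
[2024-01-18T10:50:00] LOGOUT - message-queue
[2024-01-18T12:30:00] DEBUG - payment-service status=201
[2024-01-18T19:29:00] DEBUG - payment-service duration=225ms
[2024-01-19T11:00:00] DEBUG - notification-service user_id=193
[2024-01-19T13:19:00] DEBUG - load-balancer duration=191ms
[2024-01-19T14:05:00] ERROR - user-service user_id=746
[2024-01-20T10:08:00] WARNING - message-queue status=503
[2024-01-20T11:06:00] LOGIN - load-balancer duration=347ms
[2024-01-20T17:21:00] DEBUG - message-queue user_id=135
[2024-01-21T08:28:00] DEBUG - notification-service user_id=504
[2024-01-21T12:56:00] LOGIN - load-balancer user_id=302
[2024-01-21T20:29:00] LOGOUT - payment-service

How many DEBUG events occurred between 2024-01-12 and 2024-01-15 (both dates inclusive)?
5

To filter by date range:

1. Date range: 2024-01-12 through 2024-01-15, both dates inclusive
2. Filter for DEBUG events whose date falls in this range
3. Count matching events: 5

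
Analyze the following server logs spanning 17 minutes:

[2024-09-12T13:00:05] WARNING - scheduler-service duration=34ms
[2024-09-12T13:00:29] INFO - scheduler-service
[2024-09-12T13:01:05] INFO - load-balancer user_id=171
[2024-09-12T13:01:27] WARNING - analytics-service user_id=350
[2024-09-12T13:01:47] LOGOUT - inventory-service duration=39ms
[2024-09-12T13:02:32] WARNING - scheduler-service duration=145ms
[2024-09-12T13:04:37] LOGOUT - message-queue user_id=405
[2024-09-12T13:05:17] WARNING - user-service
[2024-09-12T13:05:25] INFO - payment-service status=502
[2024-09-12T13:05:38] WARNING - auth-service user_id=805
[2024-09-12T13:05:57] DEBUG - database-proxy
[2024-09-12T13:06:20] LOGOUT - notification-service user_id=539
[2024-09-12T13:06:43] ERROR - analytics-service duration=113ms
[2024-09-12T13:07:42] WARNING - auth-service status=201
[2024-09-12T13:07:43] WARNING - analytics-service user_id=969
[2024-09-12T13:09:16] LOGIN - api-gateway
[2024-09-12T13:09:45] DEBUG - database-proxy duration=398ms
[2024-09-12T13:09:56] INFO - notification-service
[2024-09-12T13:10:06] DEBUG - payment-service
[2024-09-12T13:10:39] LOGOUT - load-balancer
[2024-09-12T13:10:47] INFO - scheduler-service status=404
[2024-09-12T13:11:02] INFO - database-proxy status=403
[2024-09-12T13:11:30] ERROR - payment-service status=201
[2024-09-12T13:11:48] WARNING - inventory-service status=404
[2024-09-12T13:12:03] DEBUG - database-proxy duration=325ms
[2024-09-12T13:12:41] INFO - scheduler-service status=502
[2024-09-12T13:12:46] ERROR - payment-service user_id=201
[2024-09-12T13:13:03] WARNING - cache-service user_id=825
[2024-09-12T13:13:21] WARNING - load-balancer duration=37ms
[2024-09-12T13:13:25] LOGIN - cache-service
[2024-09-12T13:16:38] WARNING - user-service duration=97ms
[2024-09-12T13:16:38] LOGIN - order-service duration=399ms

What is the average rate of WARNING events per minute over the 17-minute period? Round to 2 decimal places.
0.65

To calculate the rate:

1. Count total WARNING events: 11
2. Total time period: 17 minutes
3. Rate = 11 / 17 = 0.65 events per minute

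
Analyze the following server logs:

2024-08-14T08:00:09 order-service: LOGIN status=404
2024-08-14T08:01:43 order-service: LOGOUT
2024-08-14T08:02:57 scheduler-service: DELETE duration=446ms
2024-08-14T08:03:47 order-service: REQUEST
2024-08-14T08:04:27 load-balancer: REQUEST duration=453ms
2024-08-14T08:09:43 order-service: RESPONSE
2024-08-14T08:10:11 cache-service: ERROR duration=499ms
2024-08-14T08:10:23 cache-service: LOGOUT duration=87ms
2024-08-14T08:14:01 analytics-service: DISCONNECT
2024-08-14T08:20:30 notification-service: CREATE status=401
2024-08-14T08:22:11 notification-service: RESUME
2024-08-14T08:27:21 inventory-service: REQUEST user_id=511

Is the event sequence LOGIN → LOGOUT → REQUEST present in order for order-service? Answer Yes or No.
Yes

To verify sequence order:

1. Find all events in sequence LOGIN → LOGOUT → REQUEST for order-service
2. Extract their timestamps
3. Check if timestamps are in ascending order
4. Result: Yes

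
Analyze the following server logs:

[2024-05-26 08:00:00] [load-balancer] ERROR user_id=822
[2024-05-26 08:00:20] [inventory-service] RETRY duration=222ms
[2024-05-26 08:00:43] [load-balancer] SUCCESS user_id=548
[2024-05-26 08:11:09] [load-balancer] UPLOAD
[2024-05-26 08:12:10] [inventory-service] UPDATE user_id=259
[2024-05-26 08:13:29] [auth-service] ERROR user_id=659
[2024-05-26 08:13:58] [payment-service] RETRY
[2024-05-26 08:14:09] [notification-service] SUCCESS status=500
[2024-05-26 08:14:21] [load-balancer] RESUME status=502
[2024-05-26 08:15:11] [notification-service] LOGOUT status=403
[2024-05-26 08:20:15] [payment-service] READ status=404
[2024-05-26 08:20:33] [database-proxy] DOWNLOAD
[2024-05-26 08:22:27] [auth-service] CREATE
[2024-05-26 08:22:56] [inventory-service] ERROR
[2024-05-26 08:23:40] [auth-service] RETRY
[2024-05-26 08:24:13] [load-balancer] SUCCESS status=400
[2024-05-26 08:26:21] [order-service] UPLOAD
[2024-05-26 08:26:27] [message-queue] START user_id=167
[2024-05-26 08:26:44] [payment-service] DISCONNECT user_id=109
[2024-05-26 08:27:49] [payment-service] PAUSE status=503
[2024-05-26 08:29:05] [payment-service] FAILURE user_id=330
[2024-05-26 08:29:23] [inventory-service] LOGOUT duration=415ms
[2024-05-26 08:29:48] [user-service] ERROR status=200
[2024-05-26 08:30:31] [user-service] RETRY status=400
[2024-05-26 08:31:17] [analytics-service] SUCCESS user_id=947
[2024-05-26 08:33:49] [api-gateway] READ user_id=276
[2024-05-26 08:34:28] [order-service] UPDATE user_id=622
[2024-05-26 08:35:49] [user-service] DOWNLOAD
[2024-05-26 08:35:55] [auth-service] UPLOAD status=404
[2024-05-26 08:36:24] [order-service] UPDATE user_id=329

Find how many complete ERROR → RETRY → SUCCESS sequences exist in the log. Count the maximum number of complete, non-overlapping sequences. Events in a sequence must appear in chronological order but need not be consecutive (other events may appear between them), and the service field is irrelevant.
4

To count sequences:

1. Look for pattern: ERROR → RETRY → SUCCESS
2. Greedily scan the log in chronological order, matching each sequence element in turn (ignoring service)
3. Each time the full pattern completes, increment the count and restart matching from the next event
4. Complete non-overlapping sequences found: 4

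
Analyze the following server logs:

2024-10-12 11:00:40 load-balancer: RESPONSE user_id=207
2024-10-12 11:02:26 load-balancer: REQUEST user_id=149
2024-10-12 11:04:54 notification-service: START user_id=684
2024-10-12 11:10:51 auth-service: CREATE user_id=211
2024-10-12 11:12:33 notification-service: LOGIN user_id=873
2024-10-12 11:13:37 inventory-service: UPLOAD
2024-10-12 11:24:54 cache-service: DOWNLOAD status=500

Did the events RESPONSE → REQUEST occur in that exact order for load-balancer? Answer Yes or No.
Yes

To verify sequence order:

1. Find all events in sequence RESPONSE → REQUEST for load-balancer
2. Extract their timestamps
3. Check if timestamps are in ascending order
4. Result: Yes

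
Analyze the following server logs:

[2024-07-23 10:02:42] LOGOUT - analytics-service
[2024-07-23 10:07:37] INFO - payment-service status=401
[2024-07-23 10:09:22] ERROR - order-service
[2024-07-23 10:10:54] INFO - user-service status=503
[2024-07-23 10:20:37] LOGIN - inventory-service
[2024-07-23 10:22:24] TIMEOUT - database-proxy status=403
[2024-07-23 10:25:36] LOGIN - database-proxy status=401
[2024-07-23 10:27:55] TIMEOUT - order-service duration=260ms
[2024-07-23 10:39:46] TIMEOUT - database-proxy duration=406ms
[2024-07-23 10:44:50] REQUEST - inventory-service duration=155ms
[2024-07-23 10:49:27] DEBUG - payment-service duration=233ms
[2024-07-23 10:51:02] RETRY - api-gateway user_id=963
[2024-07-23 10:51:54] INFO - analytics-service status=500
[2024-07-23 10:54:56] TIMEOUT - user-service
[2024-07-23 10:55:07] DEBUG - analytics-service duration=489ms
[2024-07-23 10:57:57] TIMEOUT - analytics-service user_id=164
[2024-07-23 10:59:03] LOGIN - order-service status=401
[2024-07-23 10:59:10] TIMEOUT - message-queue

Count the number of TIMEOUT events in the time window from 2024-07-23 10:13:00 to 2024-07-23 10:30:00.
2

To count events in the time window:

1. Window boundaries: 2024-07-23 10:13:00 to 2024-07-23 10:30:00
2. Filter for TIMEOUT events within this window
3. Count matching events: 2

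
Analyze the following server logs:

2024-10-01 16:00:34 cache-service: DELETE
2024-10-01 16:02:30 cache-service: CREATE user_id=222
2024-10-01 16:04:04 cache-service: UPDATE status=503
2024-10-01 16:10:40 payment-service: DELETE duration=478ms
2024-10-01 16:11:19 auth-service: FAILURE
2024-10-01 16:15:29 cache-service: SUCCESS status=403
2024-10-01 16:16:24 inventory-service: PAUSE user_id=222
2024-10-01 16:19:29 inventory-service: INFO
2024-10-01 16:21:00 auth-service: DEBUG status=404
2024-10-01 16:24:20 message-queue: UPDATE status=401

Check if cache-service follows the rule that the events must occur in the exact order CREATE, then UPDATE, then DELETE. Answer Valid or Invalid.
Invalid

To validate ordering:

1. Required order: CREATE → UPDATE → DELETE
2. Rule: the events must occur in the exact order CREATE, then UPDATE, then DELETE
3. Check actual order of events for cache-service
4. Result: Invalid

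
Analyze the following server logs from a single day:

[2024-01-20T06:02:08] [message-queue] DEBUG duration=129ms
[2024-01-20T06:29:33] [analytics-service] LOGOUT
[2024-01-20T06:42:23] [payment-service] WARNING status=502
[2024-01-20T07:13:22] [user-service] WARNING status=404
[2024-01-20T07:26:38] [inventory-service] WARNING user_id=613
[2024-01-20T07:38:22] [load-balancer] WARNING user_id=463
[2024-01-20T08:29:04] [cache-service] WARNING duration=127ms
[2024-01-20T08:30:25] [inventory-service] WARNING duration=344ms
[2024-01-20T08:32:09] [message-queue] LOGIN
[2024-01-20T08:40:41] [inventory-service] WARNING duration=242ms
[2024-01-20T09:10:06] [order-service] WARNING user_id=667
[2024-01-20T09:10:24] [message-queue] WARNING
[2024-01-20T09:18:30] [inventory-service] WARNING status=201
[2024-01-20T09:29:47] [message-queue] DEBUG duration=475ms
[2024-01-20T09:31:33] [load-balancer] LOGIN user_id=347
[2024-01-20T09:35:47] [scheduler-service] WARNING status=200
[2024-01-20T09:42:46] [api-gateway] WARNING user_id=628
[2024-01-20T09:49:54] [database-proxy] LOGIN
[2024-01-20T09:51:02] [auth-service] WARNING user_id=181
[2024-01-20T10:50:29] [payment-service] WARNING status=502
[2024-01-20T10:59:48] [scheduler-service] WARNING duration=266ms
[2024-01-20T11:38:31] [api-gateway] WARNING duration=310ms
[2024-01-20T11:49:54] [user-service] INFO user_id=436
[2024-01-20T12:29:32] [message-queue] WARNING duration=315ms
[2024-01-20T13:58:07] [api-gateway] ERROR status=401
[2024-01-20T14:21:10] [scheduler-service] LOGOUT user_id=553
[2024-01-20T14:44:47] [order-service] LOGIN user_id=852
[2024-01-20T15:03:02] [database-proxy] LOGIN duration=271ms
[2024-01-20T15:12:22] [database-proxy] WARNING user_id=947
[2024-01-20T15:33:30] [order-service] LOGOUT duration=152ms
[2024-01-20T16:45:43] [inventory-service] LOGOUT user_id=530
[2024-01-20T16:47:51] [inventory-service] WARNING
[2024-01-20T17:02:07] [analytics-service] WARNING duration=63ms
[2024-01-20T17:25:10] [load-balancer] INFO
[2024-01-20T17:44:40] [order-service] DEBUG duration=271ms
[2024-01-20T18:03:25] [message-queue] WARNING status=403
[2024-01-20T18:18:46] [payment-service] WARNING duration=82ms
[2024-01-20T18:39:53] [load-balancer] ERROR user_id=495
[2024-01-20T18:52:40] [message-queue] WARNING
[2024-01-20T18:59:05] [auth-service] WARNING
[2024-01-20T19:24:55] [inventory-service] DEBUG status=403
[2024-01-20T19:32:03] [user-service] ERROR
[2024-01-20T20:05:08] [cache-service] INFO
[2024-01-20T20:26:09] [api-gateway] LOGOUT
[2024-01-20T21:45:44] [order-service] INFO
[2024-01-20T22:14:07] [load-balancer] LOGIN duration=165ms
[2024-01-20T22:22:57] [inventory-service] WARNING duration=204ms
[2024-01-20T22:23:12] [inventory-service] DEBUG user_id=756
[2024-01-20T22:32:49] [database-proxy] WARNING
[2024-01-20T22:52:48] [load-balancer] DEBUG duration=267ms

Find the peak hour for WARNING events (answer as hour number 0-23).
9

To find the peak hour:

1. Group all WARNING events by hour
2. Count events in each hour
3. Find hour with maximum count
4. Peak hour: 9 (with 6 events)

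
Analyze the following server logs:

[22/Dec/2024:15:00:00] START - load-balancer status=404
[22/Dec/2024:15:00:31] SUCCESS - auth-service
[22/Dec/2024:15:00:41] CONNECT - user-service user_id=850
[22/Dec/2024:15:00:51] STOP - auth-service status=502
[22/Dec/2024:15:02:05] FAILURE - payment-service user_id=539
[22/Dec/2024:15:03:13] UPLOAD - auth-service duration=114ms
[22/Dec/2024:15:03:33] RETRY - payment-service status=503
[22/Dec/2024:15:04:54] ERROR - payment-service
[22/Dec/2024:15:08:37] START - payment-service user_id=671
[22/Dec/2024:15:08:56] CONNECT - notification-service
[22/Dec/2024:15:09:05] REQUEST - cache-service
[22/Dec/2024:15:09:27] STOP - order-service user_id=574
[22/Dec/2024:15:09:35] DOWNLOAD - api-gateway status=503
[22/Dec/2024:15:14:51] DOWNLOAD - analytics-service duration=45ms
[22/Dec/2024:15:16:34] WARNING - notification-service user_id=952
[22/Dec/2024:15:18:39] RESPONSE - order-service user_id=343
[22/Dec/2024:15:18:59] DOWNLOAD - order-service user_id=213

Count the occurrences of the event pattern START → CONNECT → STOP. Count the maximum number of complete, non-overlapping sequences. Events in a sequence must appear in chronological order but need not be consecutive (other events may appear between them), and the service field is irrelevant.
2

To count sequences:

1. Look for pattern: START → CONNECT → STOP
2. Greedily scan the log in chronological order, matching each sequence element in turn (ignoring service)
3. Each time the full pattern completes, increment the count and restart matching from the next event
4. Complete non-overlapping sequences found: 2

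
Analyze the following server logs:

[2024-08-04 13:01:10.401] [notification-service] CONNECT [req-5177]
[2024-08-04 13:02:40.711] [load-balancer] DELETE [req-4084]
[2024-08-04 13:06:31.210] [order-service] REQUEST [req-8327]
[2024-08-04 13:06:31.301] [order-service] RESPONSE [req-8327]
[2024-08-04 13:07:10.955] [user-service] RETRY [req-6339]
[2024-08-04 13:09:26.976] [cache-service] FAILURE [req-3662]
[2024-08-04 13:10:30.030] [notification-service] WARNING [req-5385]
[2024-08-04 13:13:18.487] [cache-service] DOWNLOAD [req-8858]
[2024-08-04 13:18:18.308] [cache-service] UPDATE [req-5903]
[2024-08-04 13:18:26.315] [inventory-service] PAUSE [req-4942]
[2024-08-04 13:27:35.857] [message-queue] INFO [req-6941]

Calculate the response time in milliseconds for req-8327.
91

To calculate latency:

1. Find REQUEST with id req-8327: 2024-08-04 13:06:31.210
2. Find RESPONSE with id req-8327: 2024-08-04 13:06:31.301
3. Latency: 2024-08-04 13:06:31.301 - 2024-08-04 13:06:31.210 = 91ms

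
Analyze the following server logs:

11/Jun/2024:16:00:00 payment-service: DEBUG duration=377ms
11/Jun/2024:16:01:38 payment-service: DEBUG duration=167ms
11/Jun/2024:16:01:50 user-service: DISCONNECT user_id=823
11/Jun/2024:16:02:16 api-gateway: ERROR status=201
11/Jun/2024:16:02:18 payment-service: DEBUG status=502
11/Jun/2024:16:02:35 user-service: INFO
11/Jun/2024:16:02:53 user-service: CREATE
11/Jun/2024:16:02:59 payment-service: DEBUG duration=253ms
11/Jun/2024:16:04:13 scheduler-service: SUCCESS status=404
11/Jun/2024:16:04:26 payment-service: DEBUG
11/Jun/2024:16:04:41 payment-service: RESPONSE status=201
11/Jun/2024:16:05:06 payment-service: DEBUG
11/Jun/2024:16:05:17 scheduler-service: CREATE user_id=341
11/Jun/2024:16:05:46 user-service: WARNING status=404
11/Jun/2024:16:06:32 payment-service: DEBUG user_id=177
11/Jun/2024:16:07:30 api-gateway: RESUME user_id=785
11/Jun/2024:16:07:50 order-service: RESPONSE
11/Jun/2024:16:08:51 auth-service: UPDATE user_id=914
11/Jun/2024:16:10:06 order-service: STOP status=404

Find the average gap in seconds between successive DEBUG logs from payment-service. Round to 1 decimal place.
65.3

To calculate average interval:

1. Find all DEBUG events for payment-service in order
2. Calculate time gaps between consecutive events
3. Compute mean of gaps: 392 / 6 = 65.3 seconds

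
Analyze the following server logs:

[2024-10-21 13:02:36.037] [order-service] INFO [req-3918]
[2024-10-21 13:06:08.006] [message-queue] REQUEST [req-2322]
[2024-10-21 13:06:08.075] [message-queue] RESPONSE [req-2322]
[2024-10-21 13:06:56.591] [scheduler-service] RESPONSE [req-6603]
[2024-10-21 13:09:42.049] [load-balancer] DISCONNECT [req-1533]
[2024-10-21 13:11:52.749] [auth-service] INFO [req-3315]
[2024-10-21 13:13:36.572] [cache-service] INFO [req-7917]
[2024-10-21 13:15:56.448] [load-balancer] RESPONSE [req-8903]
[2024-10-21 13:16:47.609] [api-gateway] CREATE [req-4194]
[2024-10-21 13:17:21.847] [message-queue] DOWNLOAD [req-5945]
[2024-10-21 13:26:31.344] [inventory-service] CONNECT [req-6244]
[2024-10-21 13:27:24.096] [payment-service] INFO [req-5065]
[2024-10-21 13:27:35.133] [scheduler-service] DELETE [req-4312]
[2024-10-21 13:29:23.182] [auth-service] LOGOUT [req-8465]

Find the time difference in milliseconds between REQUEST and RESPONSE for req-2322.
69

To calculate latency:

1. Find REQUEST with id req-2322: 2024-10-21 13:06:08.006
2. Find RESPONSE with id req-2322: 2024-10-21 13:06:08.075
3. Latency: 2024-10-21 13:06:08.075 - 2024-10-21 13:06:08.006 = 69ms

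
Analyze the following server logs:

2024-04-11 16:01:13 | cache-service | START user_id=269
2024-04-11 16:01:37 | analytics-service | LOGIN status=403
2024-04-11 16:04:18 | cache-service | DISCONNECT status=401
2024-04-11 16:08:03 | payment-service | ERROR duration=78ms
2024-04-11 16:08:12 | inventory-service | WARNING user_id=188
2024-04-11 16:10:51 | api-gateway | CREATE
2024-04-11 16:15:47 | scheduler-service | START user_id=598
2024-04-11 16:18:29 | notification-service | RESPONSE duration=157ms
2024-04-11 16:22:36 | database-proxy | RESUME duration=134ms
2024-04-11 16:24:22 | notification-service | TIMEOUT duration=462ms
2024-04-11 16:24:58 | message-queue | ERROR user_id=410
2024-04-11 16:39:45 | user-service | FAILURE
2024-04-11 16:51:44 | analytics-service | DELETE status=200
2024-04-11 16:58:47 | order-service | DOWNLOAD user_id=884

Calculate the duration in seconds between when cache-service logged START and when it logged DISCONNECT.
185

To find the time between events:

1. Locate the first START event for cache-service: 2024-04-11 16:01:13
2. Locate the first DISCONNECT event for cache-service: 2024-04-11 16:04:18
3. Calculate the difference: 2024-04-11 16:04:18 - 2024-04-11 16:01:13 = 185 seconds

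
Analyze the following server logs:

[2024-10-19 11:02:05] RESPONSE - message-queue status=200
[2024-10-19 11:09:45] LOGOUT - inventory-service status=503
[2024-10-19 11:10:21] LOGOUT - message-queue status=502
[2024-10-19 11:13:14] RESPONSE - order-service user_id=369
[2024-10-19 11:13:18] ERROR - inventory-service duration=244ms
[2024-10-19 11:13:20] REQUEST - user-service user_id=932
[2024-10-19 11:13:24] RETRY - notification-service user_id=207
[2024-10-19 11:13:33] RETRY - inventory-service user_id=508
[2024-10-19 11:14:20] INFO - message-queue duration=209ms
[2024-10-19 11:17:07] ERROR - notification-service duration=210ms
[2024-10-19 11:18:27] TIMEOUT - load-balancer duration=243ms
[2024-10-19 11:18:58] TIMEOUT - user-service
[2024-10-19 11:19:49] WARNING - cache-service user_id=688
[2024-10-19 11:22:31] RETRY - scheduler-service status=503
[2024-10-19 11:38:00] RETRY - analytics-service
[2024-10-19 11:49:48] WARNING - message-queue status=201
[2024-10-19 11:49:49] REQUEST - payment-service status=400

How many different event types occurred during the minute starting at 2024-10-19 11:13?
4

To count unique event types:

1. Filter events in the minute starting at 2024-10-19 11:13
2. Extract event types from matching entries
3. Count unique types: 4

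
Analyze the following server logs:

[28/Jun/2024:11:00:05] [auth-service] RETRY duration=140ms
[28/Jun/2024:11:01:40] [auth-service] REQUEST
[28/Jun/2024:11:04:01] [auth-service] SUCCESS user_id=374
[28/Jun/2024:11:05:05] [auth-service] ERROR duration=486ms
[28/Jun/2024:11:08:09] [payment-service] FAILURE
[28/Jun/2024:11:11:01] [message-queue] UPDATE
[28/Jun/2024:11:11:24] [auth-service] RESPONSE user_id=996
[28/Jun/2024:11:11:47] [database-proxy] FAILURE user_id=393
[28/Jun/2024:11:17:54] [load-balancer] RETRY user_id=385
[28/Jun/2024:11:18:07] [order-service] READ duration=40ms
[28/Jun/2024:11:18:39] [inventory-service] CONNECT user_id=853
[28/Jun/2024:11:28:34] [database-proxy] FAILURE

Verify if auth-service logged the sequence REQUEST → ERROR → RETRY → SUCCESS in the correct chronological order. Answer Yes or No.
No

To verify sequence order:

1. Find all events in sequence REQUEST → ERROR → RETRY → SUCCESS for auth-service
2. Extract their timestamps
3. Check if timestamps are in ascending order
4. Result: No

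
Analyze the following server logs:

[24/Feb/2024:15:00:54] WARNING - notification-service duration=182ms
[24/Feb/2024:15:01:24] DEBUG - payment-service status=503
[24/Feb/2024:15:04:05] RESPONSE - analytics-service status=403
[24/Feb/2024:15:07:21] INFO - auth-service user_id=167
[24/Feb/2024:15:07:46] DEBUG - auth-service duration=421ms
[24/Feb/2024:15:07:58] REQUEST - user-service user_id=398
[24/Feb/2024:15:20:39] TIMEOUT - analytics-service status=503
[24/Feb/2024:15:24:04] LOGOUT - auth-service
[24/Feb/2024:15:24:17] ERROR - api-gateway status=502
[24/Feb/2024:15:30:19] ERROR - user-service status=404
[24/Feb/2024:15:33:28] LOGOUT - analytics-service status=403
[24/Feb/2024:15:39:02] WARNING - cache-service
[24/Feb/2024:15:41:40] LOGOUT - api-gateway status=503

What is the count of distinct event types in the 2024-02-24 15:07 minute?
3

To count unique event types:

1. Filter events in the minute starting at 2024-02-24 15:07
2. Extract event types from matching entries
3. Count unique types: 3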